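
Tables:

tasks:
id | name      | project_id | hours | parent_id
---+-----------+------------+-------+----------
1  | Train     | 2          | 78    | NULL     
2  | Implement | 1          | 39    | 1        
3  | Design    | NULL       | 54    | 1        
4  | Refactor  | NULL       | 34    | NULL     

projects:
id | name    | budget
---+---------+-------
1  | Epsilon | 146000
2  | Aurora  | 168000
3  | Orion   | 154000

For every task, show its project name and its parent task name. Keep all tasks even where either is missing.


Two LEFT JOINs from the same base table tasks: one to projects via project_id, one to tasks itself via parent_id. Both are LEFT so every task is preserved.
Match against projects:
  - task 1 (Train): project_id=2 -> matches Aurora
  - task 2 (Implement): project_id=1 -> matches Epsilon
  - task 3 (Design): project_id=NULL, no match -> kept with NULL
  - task 4 (Refactor): project_id=NULL, no match -> kept with NULL
Match against tasks (self):
  - task 1 (Train): parent_id=NULL -> NULL
  - task 2 (Implement): parent_id=1 -> Train
  - task 3 (Design): parent_id=1 -> Train
  - task 4 (Refactor): parent_id=NULL -> NULL

SQL:
SELECT a.name, b.name AS project, c.name AS parent
FROM tasks a
LEFT JOIN projects b ON a.project_id = b.id
LEFT JOIN tasks c ON a.parent_id = c.id

Result:
name      | project | parent
----------+---------+-------
Train     | Aurora  | NULL  
Implement | Epsilon | Train 
Design    | NULL    | Train 
Refactor  | NULL    | NULL  


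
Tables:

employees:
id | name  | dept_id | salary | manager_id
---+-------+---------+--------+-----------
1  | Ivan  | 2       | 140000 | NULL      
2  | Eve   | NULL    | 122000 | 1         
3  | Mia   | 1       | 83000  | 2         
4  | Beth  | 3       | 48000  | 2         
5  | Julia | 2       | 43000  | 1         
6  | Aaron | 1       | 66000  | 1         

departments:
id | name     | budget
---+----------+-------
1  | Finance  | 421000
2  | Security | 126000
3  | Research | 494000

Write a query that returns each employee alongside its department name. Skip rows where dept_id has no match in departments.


INNER JOIN keeps only employees rows whose dept_id matches an id in departments. Walk through each employee:
  - employee 1 (Ivan): dept_id=2 -> matches Security
  - employee 2 (Eve): dept_id=NULL, no match -> dropped
  - employee 3 (Mia): dept_id=1 -> matches Finance
  - employee 4 (Beth): dept_id=3 -> matches Research
  - employee 5 (Julia): dept_id=2 -> matches Security
  - employee 6 (Aaron): dept_id=1 -> matches Finance
So 1 of 6 rows is dropped.

SQL:
SELECT a.name, b.name AS department
FROM employees a
INNER JOIN departments b ON a.dept_id = b.id

Result:
name  | department
------+-----------
Ivan  | Security  
Mia   | Finance   
Beth  | Research  
Julia | Security  
Aaron | Finance   


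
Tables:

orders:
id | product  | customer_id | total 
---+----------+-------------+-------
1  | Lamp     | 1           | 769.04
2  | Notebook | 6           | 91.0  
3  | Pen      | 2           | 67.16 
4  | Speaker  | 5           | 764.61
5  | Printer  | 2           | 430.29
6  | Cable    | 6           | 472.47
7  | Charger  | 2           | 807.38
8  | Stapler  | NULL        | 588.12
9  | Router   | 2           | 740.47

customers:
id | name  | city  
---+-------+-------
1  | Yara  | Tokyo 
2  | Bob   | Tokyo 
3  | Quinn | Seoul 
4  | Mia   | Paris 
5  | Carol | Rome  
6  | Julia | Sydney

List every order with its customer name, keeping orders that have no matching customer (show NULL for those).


LEFT JOIN keeps every row from orders (the left table); where customer_id has no match in customers, the customer columns become NULL. Walk through each order:
  - order 1 (Lamp): customer_id=1 -> matches Yara
  - order 2 (Notebook): customer_id=6 -> matches Julia
  - order 3 (Pen): customer_id=2 -> matches Bob
  - order 4 (Speaker): customer_id=5 -> matches Carol
  - order 5 (Printer): customer_id=2 -> matches Bob
  - order 6 (Cable): customer_id=6 -> matches Julia
  - order 7 (Charger): customer_id=2 -> matches Bob
  - order 8 (Stapler): customer_id=NULL, no match -> kept with NULL
  - order 9 (Router): customer_id=2 -> matches Bob
All 9 rows appear; 1 has NULL customer.

SQL:
SELECT a.product, b.name AS customer
FROM orders a
LEFT JOIN customers b ON a.customer_id = b.id

Result:
product  | customer
---------+---------
Lamp     | Yara    
Notebook | Julia   
Pen      | Bob     
Speaker  | Carol   
Printer  | Bob     
Cable    | Julia   
Charger  | Bob     
Stapler  | NULL    
Router   | Bob     


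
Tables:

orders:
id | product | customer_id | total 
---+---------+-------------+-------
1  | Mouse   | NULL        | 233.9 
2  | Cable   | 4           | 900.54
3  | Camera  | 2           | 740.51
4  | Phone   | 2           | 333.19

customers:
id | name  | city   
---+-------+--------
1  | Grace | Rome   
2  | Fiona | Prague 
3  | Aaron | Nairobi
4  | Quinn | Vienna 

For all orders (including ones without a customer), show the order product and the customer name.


LEFT JOIN keeps every row from orders (the left table); where customer_id has no match in customers, the customer columns become NULL. Walk through each order:
  - order 1 (Mouse): customer_id=NULL, no match -> kept with NULL
  - order 2 (Cable): customer_id=4 -> matches Quinn
  - order 3 (Camera): customer_id=2 -> matches Fiona
  - order 4 (Phone): customer_id=2 -> matches Fiona
All 4 rows appear; 1 has NULL customer.

SQL:
SELECT a.product, b.name AS customer
FROM orders a
LEFT JOIN customers b ON a.customer_id = b.id

Result:
product | customer
--------+---------
Mouse   | NULL    
Cable   | Quinn   
Camera  | Fiona   
Phone   | Fiona   


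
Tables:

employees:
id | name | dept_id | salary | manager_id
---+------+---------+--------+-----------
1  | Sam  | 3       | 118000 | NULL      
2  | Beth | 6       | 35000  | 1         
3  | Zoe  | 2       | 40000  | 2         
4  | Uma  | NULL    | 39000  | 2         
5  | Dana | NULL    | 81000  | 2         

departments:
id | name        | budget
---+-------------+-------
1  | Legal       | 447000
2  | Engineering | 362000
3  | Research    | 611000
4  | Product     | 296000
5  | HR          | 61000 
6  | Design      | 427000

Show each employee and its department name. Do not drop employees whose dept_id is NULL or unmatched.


LEFT JOIN keeps every row from employees (the left table); where dept_id has no match in departments, the department columns become NULL. Walk through each employee:
  - employee 1 (Sam): dept_id=3 -> matches Research
  - employee 2 (Beth): dept_id=6 -> matches Design
  - employee 3 (Zoe): dept_id=2 -> matches Engineering
  - employee 4 (Uma): dept_id=NULL, no match -> kept with NULL
  - employee 5 (Dana): dept_id=NULL, no match -> kept with NULL
All 5 rows appear; 2 have NULL department.

SQL:
SELECT a.name, b.name AS department
FROM employees a
LEFT JOIN departments b ON a.dept_id = b.id

Result:
name | department 
-----+------------
Sam  | Research   
Beth | Design     
Zoe  | Engineering
Uma  | NULL       
Dana | NULL       


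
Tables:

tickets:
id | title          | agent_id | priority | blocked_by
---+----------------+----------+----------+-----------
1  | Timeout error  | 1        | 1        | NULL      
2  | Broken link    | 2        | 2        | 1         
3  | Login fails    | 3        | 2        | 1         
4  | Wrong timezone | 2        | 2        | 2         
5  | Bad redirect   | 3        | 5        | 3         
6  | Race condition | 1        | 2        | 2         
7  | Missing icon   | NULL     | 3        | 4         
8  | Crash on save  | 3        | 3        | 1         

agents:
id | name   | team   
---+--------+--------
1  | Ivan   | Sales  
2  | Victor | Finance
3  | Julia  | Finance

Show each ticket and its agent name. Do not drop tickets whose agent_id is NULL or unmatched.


LEFT JOIN keeps every row from tickets (the left table); where agent_id has no match in agents, the agent columns become NULL. Walk through each ticket:
  - ticket 1 (Timeout error): agent_id=1 -> matches Ivan
  - ticket 2 (Broken link): agent_id=2 -> matches Victor
  - ticket 3 (Login fails): agent_id=3 -> matches Julia
  - ticket 4 (Wrong timezone): agent_id=2 -> matches Victor
  - ticket 5 (Bad redirect): agent_id=3 -> matches Julia
  - ticket 6 (Race condition): agent_id=1 -> matches Ivan
  - ticket 7 (Missing icon): agent_id=NULL, no match -> kept with NULL
  - ticket 8 (Crash on save): agent_id=3 -> matches Julia
All 8 rows appear; 1 has NULL agent.

SQL:
SELECT a.title, b.name AS agent
FROM tickets a
LEFT JOIN agents b ON a.agent_id = b.id

Result:
title          | agent 
---------------+-------
Timeout error  | Ivan  
Broken link    | Victor
Login fails    | Julia 
Wrong timezone | Victor
Bad redirect   | Julia 
Race condition | Ivan  
Missing icon   | NULL  
Crash on save  | Julia 


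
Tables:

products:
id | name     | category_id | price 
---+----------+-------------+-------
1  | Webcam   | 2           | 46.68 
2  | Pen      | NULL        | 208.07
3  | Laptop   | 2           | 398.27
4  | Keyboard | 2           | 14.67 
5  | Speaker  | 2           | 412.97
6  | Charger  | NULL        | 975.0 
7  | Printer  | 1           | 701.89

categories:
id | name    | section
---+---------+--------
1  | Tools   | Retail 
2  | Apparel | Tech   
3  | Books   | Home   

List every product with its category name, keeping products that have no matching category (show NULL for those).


LEFT JOIN keeps every row from products (the left table); where category_id has no match in categories, the category columns become NULL. Walk through each product:
  - product 1 (Webcam): category_id=2 -> matches Apparel
  - product 2 (Pen): category_id=NULL, no match -> kept with NULL
  - product 3 (Laptop): category_id=2 -> matches Apparel
  - product 4 (Keyboard): category_id=2 -> matches Apparel
  - product 5 (Speaker): category_id=2 -> matches Apparel
  - product 6 (Charger): category_id=NULL, no match -> kept with NULL
  - product 7 (Printer): category_id=1 -> matches Tools
All 7 rows appear; 2 have NULL category.

SQL:
SELECT a.name, b.name AS category
FROM products a
LEFT JOIN categories b ON a.category_id = b.id

Result:
name     | category
---------+---------
Webcam   | Apparel 
Pen      | NULL    
Laptop   | Apparel 
Keyboard | Apparel 
Speaker  | Apparel 
Charger  | NULL    
Printer  | Tools   


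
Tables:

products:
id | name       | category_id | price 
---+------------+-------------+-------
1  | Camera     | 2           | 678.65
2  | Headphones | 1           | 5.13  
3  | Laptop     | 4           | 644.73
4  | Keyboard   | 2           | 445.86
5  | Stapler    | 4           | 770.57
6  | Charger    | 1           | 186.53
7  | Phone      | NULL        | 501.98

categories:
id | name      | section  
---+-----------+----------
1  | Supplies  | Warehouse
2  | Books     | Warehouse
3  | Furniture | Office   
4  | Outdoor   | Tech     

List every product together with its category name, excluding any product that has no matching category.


INNER JOIN keeps only products rows whose category_id matches an id in categories. Walk through each product:
  - product 1 (Camera): category_id=2 -> matches Books
  - product 2 (Headphones): category_id=1 -> matches Supplies
  - product 3 (Laptop): category_id=4 -> matches Outdoor
  - product 4 (Keyboard): category_id=2 -> matches Books
  - product 5 (Stapler): category_id=4 -> matches Outdoor
  - product 6 (Charger): category_id=1 -> matches Supplies
  - product 7 (Phone): category_id=NULL, no match -> dropped
So 1 of 7 rows is dropped.

SQL:
SELECT a.name, b.name AS category
FROM products a
INNER JOIN categories b ON a.category_id = b.id

Result:
name       | category
-----------+---------
Camera     | Books   
Headphones | Supplies
Laptop     | Outdoor 
Keyboard   | Books   
Stapler    | Outdoor 
Charger    | Supplies


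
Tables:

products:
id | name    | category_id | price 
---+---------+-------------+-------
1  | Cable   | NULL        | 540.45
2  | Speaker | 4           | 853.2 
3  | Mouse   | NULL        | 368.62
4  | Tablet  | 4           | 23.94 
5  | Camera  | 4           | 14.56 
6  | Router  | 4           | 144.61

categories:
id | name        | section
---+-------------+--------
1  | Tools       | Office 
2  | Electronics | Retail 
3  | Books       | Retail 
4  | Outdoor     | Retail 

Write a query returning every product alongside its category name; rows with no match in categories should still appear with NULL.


LEFT JOIN keeps every row from products (the left table); where category_id has no match in categories, the category columns become NULL. Walk through each product:
  - product 1 (Cable): category_id=NULL, no match -> kept with NULL
  - product 2 (Speaker): category_id=4 -> matches Outdoor
  - product 3 (Mouse): category_id=NULL, no match -> kept with NULL
  - product 4 (Tablet): category_id=4 -> matches Outdoor
  - product 5 (Camera): category_id=4 -> matches Outdoor
  - product 6 (Router): category_id=4 -> matches Outdoor
All 6 rows appear; 2 have NULL category.

SQL:
SELECT a.name, b.name AS category
FROM products a
LEFT JOIN categories b ON a.category_id = b.id

Result:
name    | category
--------+---------
Cable   | NULL    
Speaker | Outdoor 
Mouse   | NULL    
Tablet  | Outdoor 
Camera  | Outdoor 
Router  | Outdoor 


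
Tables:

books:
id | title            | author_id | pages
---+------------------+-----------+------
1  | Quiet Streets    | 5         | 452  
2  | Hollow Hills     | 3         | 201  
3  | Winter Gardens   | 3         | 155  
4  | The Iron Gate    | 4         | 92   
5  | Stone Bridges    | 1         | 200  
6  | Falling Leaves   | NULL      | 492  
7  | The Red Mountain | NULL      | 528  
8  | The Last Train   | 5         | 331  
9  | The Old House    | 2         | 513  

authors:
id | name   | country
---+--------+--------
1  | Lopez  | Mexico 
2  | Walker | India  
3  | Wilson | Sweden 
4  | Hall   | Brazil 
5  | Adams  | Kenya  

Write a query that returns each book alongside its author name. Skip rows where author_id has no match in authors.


INNER JOIN keeps only books rows whose author_id matches an id in authors. Walk through each book:
  - book 1 (Quiet Streets): author_id=5 -> matches Adams
  - book 2 (Hollow Hills): author_id=3 -> matches Wilson
  - book 3 (Winter Gardens): author_id=3 -> matches Wilson
  - book 4 (The Iron Gate): author_id=4 -> matches Hall
  - book 5 (Stone Bridges): author_id=1 -> matches Lopez
  - book 6 (Falling Leaves): author_id=NULL, no match -> dropped
  - book 7 (The Red Mountain): author_id=NULL, no match -> dropped
  - book 8 (The Last Train): author_id=5 -> matches Adams
  - book 9 (The Old House): author_id=2 -> matches Walker
So 2 of 9 rows are dropped.

SQL:
SELECT a.title, b.name AS author
FROM books a
INNER JOIN authors b ON a.author_id = b.id

Result:
title          | author
---------------+-------
Quiet Streets  | Adams 
Hollow Hills   | Wilson
Winter Gardens | Wilson
The Iron Gate  | Hall  
Stone Bridges  | Lopez 
The Last Train | Adams 
The Old House  | Walker


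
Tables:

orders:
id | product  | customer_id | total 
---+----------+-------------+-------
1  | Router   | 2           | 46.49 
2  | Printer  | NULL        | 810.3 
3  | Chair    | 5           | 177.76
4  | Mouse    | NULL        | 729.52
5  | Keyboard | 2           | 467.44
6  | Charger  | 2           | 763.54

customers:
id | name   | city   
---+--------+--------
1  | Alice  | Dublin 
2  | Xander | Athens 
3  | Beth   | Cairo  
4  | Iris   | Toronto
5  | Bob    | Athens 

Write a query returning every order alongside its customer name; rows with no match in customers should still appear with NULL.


LEFT JOIN keeps every row from orders (the left table); where customer_id has no match in customers, the customer columns become NULL. Walk through each order:
  - order 1 (Router): customer_id=2 -> matches Xander
  - order 2 (Printer): customer_id=NULL, no match -> kept with NULL
  - order 3 (Chair): customer_id=5 -> matches Bob
  - order 4 (Mouse): customer_id=NULL, no match -> kept with NULL
  - order 5 (Keyboard): customer_id=2 -> matches Xander
  - order 6 (Charger): customer_id=2 -> matches Xander
All 6 rows appear; 2 have NULL customer.

SQL:
SELECT a.product, b.name AS customer
FROM orders a
LEFT JOIN customers b ON a.customer_id = b.id

Result:
product  | customer
---------+---------
Router   | Xander  
Printer  | NULL    
Chair    | Bob     
Mouse    | NULL    
Keyboard | Xander  
Charger  | Xander  


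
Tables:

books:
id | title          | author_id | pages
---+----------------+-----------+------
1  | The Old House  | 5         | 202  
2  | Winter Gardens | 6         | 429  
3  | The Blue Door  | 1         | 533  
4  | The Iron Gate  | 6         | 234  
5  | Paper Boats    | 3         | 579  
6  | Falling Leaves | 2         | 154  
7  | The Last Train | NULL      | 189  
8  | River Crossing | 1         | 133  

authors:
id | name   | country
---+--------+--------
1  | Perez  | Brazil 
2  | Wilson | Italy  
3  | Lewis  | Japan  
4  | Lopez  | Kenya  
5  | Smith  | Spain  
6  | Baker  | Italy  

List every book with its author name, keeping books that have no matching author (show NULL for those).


LEFT JOIN keeps every row from books (the left table); where author_id has no match in authors, the author columns become NULL. Walk through each book:
  - book 1 (The Old House): author_id=5 -> matches Smith
  - book 2 (Winter Gardens): author_id=6 -> matches Baker
  - book 3 (The Blue Door): author_id=1 -> matches Perez
  - book 4 (The Iron Gate): author_id=6 -> matches Baker
  - book 5 (Paper Boats): author_id=3 -> matches Lewis
  - book 6 (Falling Leaves): author_id=2 -> matches Wilson
  - book 7 (The Last Train): author_id=NULL, no match -> kept with NULL
  - book 8 (River Crossing): author_id=1 -> matches Perez
All 8 rows appear; 1 has NULL author.

SQL:
SELECT a.title, b.name AS author
FROM books a
LEFT JOIN authors b ON a.author_id = b.id

Result:
title          | author
---------------+-------
The Old House  | Smith 
Winter Gardens | Baker 
The Blue Door  | Perez 
The Iron Gate  | Baker 
Paper Boats    | Lewis 
Falling Leaves | Wilson
The Last Train | NULL  
River Crossing | Perez 


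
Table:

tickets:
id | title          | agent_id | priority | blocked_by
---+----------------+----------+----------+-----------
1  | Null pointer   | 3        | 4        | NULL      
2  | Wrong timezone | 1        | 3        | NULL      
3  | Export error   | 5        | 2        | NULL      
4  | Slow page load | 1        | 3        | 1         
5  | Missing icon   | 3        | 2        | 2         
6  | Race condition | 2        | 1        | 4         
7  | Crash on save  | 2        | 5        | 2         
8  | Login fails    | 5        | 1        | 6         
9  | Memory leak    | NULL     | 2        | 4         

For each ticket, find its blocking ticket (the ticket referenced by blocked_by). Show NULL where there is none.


This is a self-join: tickets is joined to a second copy of itself, matching each row's blocked_by to another row's id. Use LEFT JOIN so rows with blocked_by=NULL are kept.
  - ticket 1 (Null pointer): blocked_by=NULL -> NULL
  - ticket 2 (Wrong timezone): blocked_by=NULL -> NULL
  - ticket 3 (Export error): blocked_by=NULL -> NULL
  - ticket 4 (Slow page load): blocked_by=1 -> Null pointer
  - ticket 5 (Missing icon): blocked_by=2 -> Wrong timezone
  - ticket 6 (Race condition): blocked_by=4 -> Slow page load
  - ticket 7 (Crash on save): blocked_by=2 -> Wrong timezone
  - ticket 8 (Login fails): blocked_by=6 -> Race condition
  - ticket 9 (Memory leak): blocked_by=4 -> Slow page load

SQL:
SELECT a.title AS item, b.title AS blocked_by
FROM tickets a
LEFT JOIN tickets b ON a.blocked_by = b.id

Result:
item           | blocked_by    
---------------+---------------
Null pointer   | NULL          
Wrong timezone | NULL          
Export error   | NULL          
Slow page load | Null pointer  
Missing icon   | Wrong timezone
Race condition | Slow page load
Crash on save  | Wrong timezone
Login fails    | Race condition
Memory leak    | Slow page load


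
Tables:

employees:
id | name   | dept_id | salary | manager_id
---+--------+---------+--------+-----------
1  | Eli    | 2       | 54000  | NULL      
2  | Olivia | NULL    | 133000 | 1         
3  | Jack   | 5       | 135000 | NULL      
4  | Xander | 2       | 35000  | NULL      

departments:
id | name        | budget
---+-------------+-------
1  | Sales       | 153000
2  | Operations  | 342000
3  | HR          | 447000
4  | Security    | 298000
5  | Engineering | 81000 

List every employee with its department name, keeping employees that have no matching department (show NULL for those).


LEFT JOIN keeps every row from employees (the left table); where dept_id has no match in departments, the department columns become NULL. Walk through each employee:
  - employee 1 (Eli): dept_id=2 -> matches Operations
  - employee 2 (Olivia): dept_id=NULL, no match -> kept with NULL
  - employee 3 (Jack): dept_id=5 -> matches Engineering
  - employee 4 (Xander): dept_id=2 -> matches Operations
All 4 rows appear; 1 has NULL department.

SQL:
SELECT a.name, b.name AS department
FROM employees a
LEFT JOIN departments b ON a.dept_id = b.id

Result:
name   | department 
-------+------------
Eli    | Operations 
Olivia | NULL       
Jack   | Engineering
Xander | Operations 


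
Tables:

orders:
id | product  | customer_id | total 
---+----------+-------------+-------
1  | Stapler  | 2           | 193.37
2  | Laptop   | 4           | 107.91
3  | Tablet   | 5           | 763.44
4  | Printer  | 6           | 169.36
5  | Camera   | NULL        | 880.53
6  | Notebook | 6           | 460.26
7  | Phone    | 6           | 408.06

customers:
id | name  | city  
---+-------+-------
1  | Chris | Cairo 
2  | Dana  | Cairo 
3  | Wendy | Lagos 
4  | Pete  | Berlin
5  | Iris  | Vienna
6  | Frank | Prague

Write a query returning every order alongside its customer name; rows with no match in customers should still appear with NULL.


LEFT JOIN keeps every row from orders (the left table); where customer_id has no match in customers, the customer columns become NULL. Walk through each order:
  - order 1 (Stapler): customer_id=2 -> matches Dana
  - order 2 (Laptop): customer_id=4 -> matches Pete
  - order 3 (Tablet): customer_id=5 -> matches Iris
  - order 4 (Printer): customer_id=6 -> matches Frank
  - order 5 (Camera): customer_id=NULL, no match -> kept with NULL
  - order 6 (Notebook): customer_id=6 -> matches Frank
  - order 7 (Phone): customer_id=6 -> matches Frank
All 7 rows appear; 1 has NULL customer.

SQL:
SELECT a.product, b.name AS customer
FROM orders a
LEFT JOIN customers b ON a.customer_id = b.id

Result:
product  | customer
---------+---------
Stapler  | Dana    
Laptop   | Pete    
Tablet   | Iris    
Printer  | Frank   
Camera   | NULL    
Notebook | Frank   
Phone    | Frank   


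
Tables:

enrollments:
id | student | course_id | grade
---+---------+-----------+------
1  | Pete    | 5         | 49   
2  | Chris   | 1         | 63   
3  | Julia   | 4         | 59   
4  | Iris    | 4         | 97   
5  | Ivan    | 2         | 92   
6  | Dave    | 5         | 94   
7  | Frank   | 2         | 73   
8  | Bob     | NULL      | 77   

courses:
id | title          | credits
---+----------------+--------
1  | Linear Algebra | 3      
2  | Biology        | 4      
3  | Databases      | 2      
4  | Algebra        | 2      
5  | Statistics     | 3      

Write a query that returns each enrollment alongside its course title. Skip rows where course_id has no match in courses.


INNER JOIN keeps only enrollments rows whose course_id matches an id in courses. Walk through each enrollment:
  - enrollment 1 (Pete): course_id=5 -> matches Statistics
  - enrollment 2 (Chris): course_id=1 -> matches Linear Algebra
  - enrollment 3 (Julia): course_id=4 -> matches Algebra
  - enrollment 4 (Iris): course_id=4 -> matches Algebra
  - enrollment 5 (Ivan): course_id=2 -> matches Biology
  - enrollment 6 (Dave): course_id=5 -> matches Statistics
  - enrollment 7 (Frank): course_id=2 -> matches Biology
  - enrollment 8 (Bob): course_id=NULL, no match -> dropped
So 1 of 8 rows is dropped.

SQL:
SELECT a.student, b.title AS course
FROM enrollments a
INNER JOIN courses b ON a.course_id = b.id

Result:
student | course        
--------+---------------
Pete    | Statistics    
Chris   | Linear Algebra
Julia   | Algebra       
Iris    | Algebra       
Ivan    | Biology       
Dave    | Statistics    
Frank   | Biology       


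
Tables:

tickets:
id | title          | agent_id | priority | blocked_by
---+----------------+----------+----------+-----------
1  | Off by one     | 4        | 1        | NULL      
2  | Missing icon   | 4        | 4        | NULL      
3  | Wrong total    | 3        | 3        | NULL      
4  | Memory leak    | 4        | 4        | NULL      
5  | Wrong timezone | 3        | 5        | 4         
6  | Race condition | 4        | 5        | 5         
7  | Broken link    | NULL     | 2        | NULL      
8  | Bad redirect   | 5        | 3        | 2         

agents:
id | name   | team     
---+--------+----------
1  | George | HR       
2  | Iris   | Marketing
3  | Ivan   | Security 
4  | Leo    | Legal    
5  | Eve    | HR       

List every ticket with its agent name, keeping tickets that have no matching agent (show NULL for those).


LEFT JOIN keeps every row from tickets (the left table); where agent_id has no match in agents, the agent columns become NULL. Walk through each ticket:
  - ticket 1 (Off by one): agent_id=4 -> matches Leo
  - ticket 2 (Missing icon): agent_id=4 -> matches Leo
  - ticket 3 (Wrong total): agent_id=3 -> matches Ivan
  - ticket 4 (Memory leak): agent_id=4 -> matches Leo
  - ticket 5 (Wrong timezone): agent_id=3 -> matches Ivan
  - ticket 6 (Race condition): agent_id=4 -> matches Leo
  - ticket 7 (Broken link): agent_id=NULL, no match -> kept with NULL
  - ticket 8 (Bad redirect): agent_id=5 -> matches Eve
All 8 rows appear; 1 has NULL agent.

SQL:
SELECT a.title, b.name AS agent
FROM tickets a
LEFT JOIN agents b ON a.agent_id = b.id

Result:
title          | agent
---------------+------
Off by one     | Leo  
Missing icon   | Leo  
Wrong total    | Ivan 
Memory leak    | Leo  
Wrong timezone | Ivan 
Race condition | Leo  
Broken link    | NULL 
Bad redirect   | Eve  


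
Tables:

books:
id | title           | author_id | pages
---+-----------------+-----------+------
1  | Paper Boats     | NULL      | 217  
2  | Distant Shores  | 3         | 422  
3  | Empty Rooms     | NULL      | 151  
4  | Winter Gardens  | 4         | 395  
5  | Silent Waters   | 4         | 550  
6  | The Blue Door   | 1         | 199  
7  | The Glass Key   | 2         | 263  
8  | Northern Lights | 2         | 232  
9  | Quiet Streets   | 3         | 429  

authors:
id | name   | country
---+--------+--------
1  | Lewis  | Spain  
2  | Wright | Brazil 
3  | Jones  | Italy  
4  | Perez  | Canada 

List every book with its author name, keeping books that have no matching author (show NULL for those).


LEFT JOIN keeps every row from books (the left table); where author_id has no match in authors, the author columns become NULL. Walk through each book:
  - book 1 (Paper Boats): author_id=NULL, no match -> kept with NULL
  - book 2 (Distant Shores): author_id=3 -> matches Jones
  - book 3 (Empty Rooms): author_id=NULL, no match -> kept with NULL
  - book 4 (Winter Gardens): author_id=4 -> matches Perez
  - book 5 (Silent Waters): author_id=4 -> matches Perez
  - book 6 (The Blue Door): author_id=1 -> matches Lewis
  - book 7 (The Glass Key): author_id=2 -> matches Wright
  - book 8 (Northern Lights): author_id=2 -> matches Wright
  - book 9 (Quiet Streets): author_id=3 -> matches Jones
All 9 rows appear; 2 have NULL author.

SQL:
SELECT a.title, b.name AS author
FROM books a
LEFT JOIN authors b ON a.author_id = b.id

Result:
title           | author
----------------+-------
Paper Boats     | NULL  
Distant Shores  | Jones 
Empty Rooms     | NULL  
Winter Gardens  | Perez 
Silent Waters   | Perez 
The Blue Door   | Lewis 
The Glass Key   | Wright
Northern Lights | Wright
Quiet Streets   | Jones 


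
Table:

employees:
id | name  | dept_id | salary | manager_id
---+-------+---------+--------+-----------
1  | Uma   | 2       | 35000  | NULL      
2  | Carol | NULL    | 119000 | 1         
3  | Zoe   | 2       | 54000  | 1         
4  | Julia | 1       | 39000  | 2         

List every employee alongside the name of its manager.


This is a self-join: employees is joined to a second copy of itself, matching each row's manager_id to another row's id. Use LEFT JOIN so rows with manager_id=NULL are kept.
  - employee 1 (Uma): manager_id=NULL -> NULL
  - employee 2 (Carol): manager_id=1 -> Uma
  - employee 3 (Zoe): manager_id=1 -> Uma
  - employee 4 (Julia): manager_id=2 -> Carol

SQL:
SELECT a.name AS item, b.name AS manager
FROM employees a
LEFT JOIN employees b ON a.manager_id = b.id

Result:
item  | manager
------+--------
Uma   | NULL   
Carol | Uma    
Zoe   | Uma    
Julia | Carol  


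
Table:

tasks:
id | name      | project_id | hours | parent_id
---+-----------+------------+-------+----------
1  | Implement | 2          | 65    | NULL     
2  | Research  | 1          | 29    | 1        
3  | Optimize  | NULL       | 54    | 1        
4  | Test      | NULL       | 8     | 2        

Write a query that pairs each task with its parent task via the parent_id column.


This is a self-join: tasks is joined to a second copy of itself, matching each row's parent_id to another row's id. Use LEFT JOIN so rows with parent_id=NULL are kept.
  - task 1 (Implement): parent_id=NULL -> NULL
  - task 2 (Research): parent_id=1 -> Implement
  - task 3 (Optimize): parent_id=1 -> Implement
  - task 4 (Test): parent_id=2 -> Research

SQL:
SELECT a.name AS item, b.name AS parent
FROM tasks a
LEFT JOIN tasks b ON a.parent_id = b.id

Result:
item      | parent   
----------+----------
Implement | NULL     
Research  | Implement
Optimize  | Implement
Test      | Research 


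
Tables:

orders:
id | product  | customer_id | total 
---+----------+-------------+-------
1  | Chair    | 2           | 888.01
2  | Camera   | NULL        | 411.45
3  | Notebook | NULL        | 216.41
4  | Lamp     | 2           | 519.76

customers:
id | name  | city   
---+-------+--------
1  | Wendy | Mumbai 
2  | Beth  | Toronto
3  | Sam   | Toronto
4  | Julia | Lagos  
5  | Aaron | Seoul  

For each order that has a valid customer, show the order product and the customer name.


INNER JOIN keeps only orders rows whose customer_id matches an id in customers. Walk through each order:
  - order 1 (Chair): customer_id=2 -> matches Beth
  - order 2 (Camera): customer_id=NULL, no match -> dropped
  - order 3 (Notebook): customer_id=NULL, no match -> dropped
  - order 4 (Lamp): customer_id=2 -> matches Beth
So 2 of 4 rows are dropped.

SQL:
SELECT a.product, b.name AS customer
FROM orders a
INNER JOIN customers b ON a.customer_id = b.id

Result:
product | customer
--------+---------
Chair   | Beth    
Lamp    | Beth    


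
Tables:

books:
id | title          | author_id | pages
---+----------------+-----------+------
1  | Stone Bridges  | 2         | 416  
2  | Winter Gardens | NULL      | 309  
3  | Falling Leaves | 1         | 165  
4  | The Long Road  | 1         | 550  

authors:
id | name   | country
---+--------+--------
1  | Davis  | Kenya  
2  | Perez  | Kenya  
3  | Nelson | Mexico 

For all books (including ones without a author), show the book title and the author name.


LEFT JOIN keeps every row from books (the left table); where author_id has no match in authors, the author columns become NULL. Walk through each book:
  - book 1 (Stone Bridges): author_id=2 -> matches Perez
  - book 2 (Winter Gardens): author_id=NULL, no match -> kept with NULL
  - book 3 (Falling Leaves): author_id=1 -> matches Davis
  - book 4 (The Long Road): author_id=1 -> matches Davis
All 4 rows appear; 1 has NULL author.

SQL:
SELECT a.title, b.name AS author
FROM books a
LEFT JOIN authors b ON a.author_id = b.id

Result:
title          | author
---------------+-------
Stone Bridges  | Perez 
Winter Gardens | NULL  
Falling Leaves | Davis 
The Long Road  | Davis 


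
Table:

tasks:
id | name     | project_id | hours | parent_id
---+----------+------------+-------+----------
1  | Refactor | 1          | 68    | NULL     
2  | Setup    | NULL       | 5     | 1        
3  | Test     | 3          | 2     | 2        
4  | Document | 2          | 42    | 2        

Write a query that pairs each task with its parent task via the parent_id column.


This is a self-join: tasks is joined to a second copy of itself, matching each row's parent_id to another row's id. Use LEFT JOIN so rows with parent_id=NULL are kept.
  - task 1 (Refactor): parent_id=NULL -> NULL
  - task 2 (Setup): parent_id=1 -> Refactor
  - task 3 (Test): parent_id=2 -> Setup
  - task 4 (Document): parent_id=2 -> Setup

SQL:
SELECT a.name AS item, b.name AS parent
FROM tasks a
LEFT JOIN tasks b ON a.parent_id = b.id

Result:
item     | parent  
---------+---------
Refactor | NULL    
Setup    | Refactor
Test     | Setup   
Document | Setup   


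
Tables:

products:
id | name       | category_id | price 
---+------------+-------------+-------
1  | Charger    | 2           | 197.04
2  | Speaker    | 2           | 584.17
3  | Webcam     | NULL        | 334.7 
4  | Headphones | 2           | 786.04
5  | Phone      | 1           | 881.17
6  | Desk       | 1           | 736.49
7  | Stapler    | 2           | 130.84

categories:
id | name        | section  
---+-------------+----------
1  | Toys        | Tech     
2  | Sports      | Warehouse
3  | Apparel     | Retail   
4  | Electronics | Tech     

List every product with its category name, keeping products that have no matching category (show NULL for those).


LEFT JOIN keeps every row from products (the left table); where category_id has no match in categories, the category columns become NULL. Walk through each product:
  - product 1 (Charger): category_id=2 -> matches Sports
  - product 2 (Speaker): category_id=2 -> matches Sports
  - product 3 (Webcam): category_id=NULL, no match -> kept with NULL
  - product 4 (Headphones): category_id=2 -> matches Sports
  - product 5 (Phone): category_id=1 -> matches Toys
  - product 6 (Desk): category_id=1 -> matches Toys
  - product 7 (Stapler): category_id=2 -> matches Sports
All 7 rows appear; 1 has NULL category.

SQL:
SELECT a.name, b.name AS category
FROM products a
LEFT JOIN categories b ON a.category_id = b.id

Result:
name       | category
-----------+---------
Charger    | Sports  
Speaker    | Sports  
Webcam     | NULL    
Headphones | Sports  
Phone      | Toys    
Desk       | Toys    
Stapler    | Sports  


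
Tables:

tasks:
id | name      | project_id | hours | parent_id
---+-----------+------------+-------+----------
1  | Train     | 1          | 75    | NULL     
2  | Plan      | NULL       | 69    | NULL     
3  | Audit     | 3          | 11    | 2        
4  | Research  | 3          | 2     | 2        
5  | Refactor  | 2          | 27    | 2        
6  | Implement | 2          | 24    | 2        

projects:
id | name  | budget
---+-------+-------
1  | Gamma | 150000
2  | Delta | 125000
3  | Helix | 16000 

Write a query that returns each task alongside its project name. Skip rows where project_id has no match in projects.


INNER JOIN keeps only tasks rows whose project_id matches an id in projects. Walk through each task:
  - task 1 (Train): project_id=1 -> matches Gamma
  - task 2 (Plan): project_id=NULL, no match -> dropped
  - task 3 (Audit): project_id=3 -> matches Helix
  - task 4 (Research): project_id=3 -> matches Helix
  - task 5 (Refactor): project_id=2 -> matches Delta
  - task 6 (Implement): project_id=2 -> matches Delta
So 1 of 6 rows is dropped.

SQL:
SELECT a.name, b.name AS project
FROM tasks a
INNER JOIN projects b ON a.project_id = b.id

Result:
name      | project
----------+--------
Train     | Gamma  
Audit     | Helix  
Research  | Helix  
Refactor  | Delta  
Implement | Delta  


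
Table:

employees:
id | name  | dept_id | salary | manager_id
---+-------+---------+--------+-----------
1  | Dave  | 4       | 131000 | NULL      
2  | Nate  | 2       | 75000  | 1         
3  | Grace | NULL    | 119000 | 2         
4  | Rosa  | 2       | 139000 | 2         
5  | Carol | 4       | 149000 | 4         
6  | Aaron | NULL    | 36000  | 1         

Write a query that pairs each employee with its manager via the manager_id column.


This is a self-join: employees is joined to a second copy of itself, matching each row's manager_id to another row's id. Use LEFT JOIN so rows with manager_id=NULL are kept.
  - employee 1 (Dave): manager_id=NULL -> NULL
  - employee 2 (Nate): manager_id=1 -> Dave
  - employee 3 (Grace): manager_id=2 -> Nate
  - employee 4 (Rosa): manager_id=2 -> Nate
  - employee 5 (Carol): manager_id=4 -> Rosa
  - employee 6 (Aaron): manager_id=1 -> Dave

SQL:
SELECT a.name AS item, b.name AS manager
FROM employees a
LEFT JOIN employees b ON a.manager_id = b.id

Result:
item  | manager
------+--------
Dave  | NULL   
Nate  | Dave   
Grace | Nate   
Rosa  | Nate   
Carol | Rosa   
Aaron | Dave   


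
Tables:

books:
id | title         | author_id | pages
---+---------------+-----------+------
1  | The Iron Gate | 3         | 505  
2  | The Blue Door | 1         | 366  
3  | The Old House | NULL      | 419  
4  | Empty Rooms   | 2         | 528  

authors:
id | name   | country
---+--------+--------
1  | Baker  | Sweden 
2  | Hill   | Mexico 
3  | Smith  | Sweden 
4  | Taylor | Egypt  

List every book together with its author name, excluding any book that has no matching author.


INNER JOIN keeps only books rows whose author_id matches an id in authors. Walk through each book:
  - book 1 (The Iron Gate): author_id=3 -> matches Smith
  - book 2 (The Blue Door): author_id=1 -> matches Baker
  - book 3 (The Old House): author_id=NULL, no match -> dropped
  - book 4 (Empty Rooms): author_id=2 -> matches Hill
So 1 of 4 rows is dropped.

SQL:
SELECT a.title, b.name AS author
FROM books a
INNER JOIN authors b ON a.author_id = b.id

Result:
title         | author
--------------+-------
The Iron Gate | Smith 
The Blue Door | Baker 
Empty Rooms   | Hill  


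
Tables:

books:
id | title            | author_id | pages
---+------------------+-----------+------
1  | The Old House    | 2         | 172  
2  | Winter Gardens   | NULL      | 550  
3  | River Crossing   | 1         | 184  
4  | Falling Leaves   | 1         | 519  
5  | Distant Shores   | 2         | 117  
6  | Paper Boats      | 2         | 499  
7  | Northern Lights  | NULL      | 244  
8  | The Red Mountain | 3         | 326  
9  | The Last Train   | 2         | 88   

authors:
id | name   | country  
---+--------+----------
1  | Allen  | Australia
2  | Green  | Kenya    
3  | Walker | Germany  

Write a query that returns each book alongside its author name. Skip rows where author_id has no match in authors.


INNER JOIN keeps only books rows whose author_id matches an id in authors. Walk through each book:
  - book 1 (The Old House): author_id=2 -> matches Green
  - book 2 (Winter Gardens): author_id=NULL, no match -> dropped
  - book 3 (River Crossing): author_id=1 -> matches Allen
  - book 4 (Falling Leaves): author_id=1 -> matches Allen
  - book 5 (Distant Shores): author_id=2 -> matches Green
  - book 6 (Paper Boats): author_id=2 -> matches Green
  - book 7 (Northern Lights): author_id=NULL, no match -> dropped
  - book 8 (The Red Mountain): author_id=3 -> matches Walker
  - book 9 (The Last Train): author_id=2 -> matches Green
So 2 of 9 rows are dropped.

SQL:
SELECT a.title, b.name AS author
FROM books a
INNER JOIN authors b ON a.author_id = b.id

Result:
title            | author
-----------------+-------
The Old House    | Green 
River Crossing   | Allen 
Falling Leaves   | Allen 
Distant Shores   | Green 
Paper Boats      | Green 
The Red Mountain | Walker
The Last Train   | Green 


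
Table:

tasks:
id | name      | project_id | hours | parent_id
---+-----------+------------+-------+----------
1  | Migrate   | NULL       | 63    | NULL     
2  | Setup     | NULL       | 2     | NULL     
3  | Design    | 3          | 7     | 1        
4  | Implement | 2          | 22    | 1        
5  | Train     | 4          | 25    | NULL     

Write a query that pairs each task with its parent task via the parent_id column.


This is a self-join: tasks is joined to a second copy of itself, matching each row's parent_id to another row's id. Use LEFT JOIN so rows with parent_id=NULL are kept.
  - task 1 (Migrate): parent_id=NULL -> NULL
  - task 2 (Setup): parent_id=NULL -> NULL
  - task 3 (Design): parent_id=1 -> Migrate
  - task 4 (Implement): parent_id=1 -> Migrate
  - task 5 (Train): parent_id=NULL -> NULL

SQL:
SELECT a.name AS item, b.name AS parent
FROM tasks a
LEFT JOIN tasks b ON a.parent_id = b.id

Result:
item      | parent 
----------+--------
Migrate   | NULL   
Setup     | NULL   
Design    | Migrate
Implement | Migrate
Train     | NULL   
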